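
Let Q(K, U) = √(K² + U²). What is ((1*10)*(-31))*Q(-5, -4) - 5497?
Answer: -5497 - 310*√41 ≈ -7482.0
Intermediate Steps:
((1*10)*(-31))*Q(-5, -4) - 5497 = ((1*10)*(-31))*√((-5)² + (-4)²) - 5497 = (10*(-31))*√(25 + 16) - 5497 = -310*√41 - 5497 = -5497 - 310*√41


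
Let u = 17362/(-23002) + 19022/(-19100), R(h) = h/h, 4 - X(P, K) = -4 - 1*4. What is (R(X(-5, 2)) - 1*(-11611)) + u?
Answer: 1275206505039/109834550 ≈ 11610.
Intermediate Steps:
X(P, K) = 12 (X(P, K) = 4 - (-4 - 1*4) = 4 - (-4 - 4) = 4 - 1*(-8) = 4 + 8 = 12)
R(h) = 1
u = -192289561/109834550 (u = 17362*(-1/23002) + 19022*(-1/19100) = -8681/11501 - 9511/9550 = -192289561/109834550 ≈ -1.7507)
(R(X(-5, 2)) - 1*(-11611)) + u = (1 - 1*(-11611)) - 192289561/109834550 = (1 + 11611) - 192289561/109834550 = 11612 - 192289561/109834550 = 1275206505039/109834550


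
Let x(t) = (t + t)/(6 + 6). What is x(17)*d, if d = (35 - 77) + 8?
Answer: -289/3 ≈ -96.333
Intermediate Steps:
x(t) = t/6 (x(t) = (2*t)/12 = (2*t)*(1/12) = t/6)
d = -34 (d = -42 + 8 = -34)
x(17)*d = ((⅙)*17)*(-34) = (17/6)*(-34) = -289/3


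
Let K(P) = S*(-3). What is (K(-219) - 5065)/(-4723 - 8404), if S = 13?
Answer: 5104/13127 ≈ 0.38882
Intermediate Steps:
K(P) = -39 (K(P) = 13*(-3) = -39)
(K(-219) - 5065)/(-4723 - 8404) = (-39 - 5065)/(-4723 - 8404) = -5104/(-13127) = -5104*(-1/13127) = 5104/13127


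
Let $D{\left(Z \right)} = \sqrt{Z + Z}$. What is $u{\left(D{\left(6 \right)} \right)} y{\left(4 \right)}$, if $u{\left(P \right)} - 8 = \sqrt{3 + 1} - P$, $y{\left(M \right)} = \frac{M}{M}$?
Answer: $10 - 2 \sqrt{3} \approx 6.5359$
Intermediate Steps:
$D{\left(Z \right)} = \sqrt{2} \sqrt{Z}$ ($D{\left(Z \right)} = \sqrt{2 Z} = \sqrt{2} \sqrt{Z}$)
$y{\left(M \right)} = 1$
$u{\left(P \right)} = 10 - P$ ($u{\left(P \right)} = 8 - \left(P - \sqrt{3 + 1}\right) = 8 - \left(-2 + P\right) = 10 - P$)
$u{\left(D{\left(6 \right)} \right)} y{\left(4 \right)} = \left(10 - \sqrt{2} \sqrt{6}\right) 1 = \left(10 - 2 \sqrt{3}\right) 1 = 10 - 2 \sqrt{3}$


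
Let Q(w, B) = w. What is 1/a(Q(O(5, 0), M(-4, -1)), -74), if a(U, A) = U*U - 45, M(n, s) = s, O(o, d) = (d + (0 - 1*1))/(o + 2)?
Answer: -49/2204 ≈ -0.022232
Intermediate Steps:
O(o, d) = (-1 + d)/(2 + o) (O(o, d) = (d + (0 - 1))/(2 + o) = (d - 1)/(2 + o) = (-1 + d)/(2 + o))
a(U, A) = -45 + U**2 (a(U, A) = U**2 - 45 = -45 + U**2)
1/a(Q(O(5, 0), M(-4, -1)), -74) = 1/(-45 + ((-1 + 0)/(2 + 5))**2) = 1/(-45 + (-1/7)**2) = 1/(-45 + 1/49) = 1/(-2204/49) = -49/2204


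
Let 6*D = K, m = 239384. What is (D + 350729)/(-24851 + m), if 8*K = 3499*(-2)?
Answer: 8413997/5148792 ≈ 1.6342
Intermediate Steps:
K = -3499/4 (K = (3499*(-2))/8 = (⅛)*(-6998) = -3499/4 ≈ -874.75)
D = -3499/24 (D = (⅙)*(-3499/4) = -3499/24 ≈ -145.79)
(D + 350729)/(-24851 + m) = (-3499/24 + 350729)/(-24851 + 239384) = (8413997/24)/214533 = (8413997/24)*(1/214533) = 8413997/5148792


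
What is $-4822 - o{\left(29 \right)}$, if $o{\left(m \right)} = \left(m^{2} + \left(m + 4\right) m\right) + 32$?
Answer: $-6652$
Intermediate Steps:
$o{\left(m \right)} = 32 + m^{2} + m \left(4 + m\right)$ ($o{\left(m \right)} = \left(m^{2} + \left(4 + m\right) m\right) + 32 = \left(m^{2} + m \left(4 + m\right)\right) + 32 = 32 + m^{2} + m \left(4 + m\right)$)
$-4822 - o{\left(29 \right)} = -4822 - \left(32 + 2 \cdot 29^{2} + 4 \cdot 29\right) = -4822 - \left(32 + 2 \cdot 841 + 116\right) = -4822 - \left(32 + 1682 + 116\right) = -4822 - 1830 = -6652$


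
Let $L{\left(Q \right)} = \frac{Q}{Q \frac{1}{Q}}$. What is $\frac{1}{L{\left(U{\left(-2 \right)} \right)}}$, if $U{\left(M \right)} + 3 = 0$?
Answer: $- \frac{1}{3} \approx -0.33333$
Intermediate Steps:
$U{\left(M \right)} = -3$ ($U{\left(M \right)} = -3 + 0 = -3$)
$L{\left(Q \right)} = Q$ ($L{\left(Q \right)} = \frac{Q}{1} = Q 1 = Q$)
$\frac{1}{L{\left(U{\left(-2 \right)} \right)}} = \frac{1}{-3} = - \frac{1}{3}$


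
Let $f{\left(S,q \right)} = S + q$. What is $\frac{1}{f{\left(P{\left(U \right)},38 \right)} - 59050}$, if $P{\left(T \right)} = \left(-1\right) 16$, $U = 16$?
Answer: $- \frac{1}{59028} \approx -1.6941 \cdot 10^{-5}$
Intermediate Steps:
$P{\left(T \right)} = -16$
$\frac{1}{f{\left(P{\left(U \right)},38 \right)} - 59050} = \frac{1}{\left(-16 + 38\right) - 59050} = \frac{1}{22 - 59050} = \frac{1}{-59028} = - \frac{1}{59028}$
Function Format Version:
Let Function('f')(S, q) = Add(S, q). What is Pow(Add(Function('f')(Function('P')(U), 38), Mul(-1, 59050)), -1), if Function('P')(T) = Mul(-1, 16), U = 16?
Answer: Rational(-1, 59028) ≈ -1.6941e-5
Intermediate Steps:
Function('P')(T) = -16
Pow(Add(Function('f')(Function('P')(U), 38), Mul(-1, 59050)), -1) = Pow(Add(Add(-16, 38), Mul(-1, 59050)), -1) = Pow(Add(22, -59050), -1) = Pow(-59028, -1) = Rational(-1, 59028)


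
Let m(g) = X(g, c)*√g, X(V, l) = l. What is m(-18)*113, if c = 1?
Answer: 339*I*√2 ≈ 479.42*I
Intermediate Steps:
m(g) = √g (m(g) = 1*√g = √g)
m(-18)*113 = √(-18)*113 = (3*I*√2)*113 = 339*I*√2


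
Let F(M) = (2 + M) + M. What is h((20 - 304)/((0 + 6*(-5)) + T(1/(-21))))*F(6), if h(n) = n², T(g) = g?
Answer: 497970144/398161 ≈ 1250.7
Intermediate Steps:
F(M) = 2 + 2*M
h((20 - 304)/((0 + 6*(-5)) + T(1/(-21))))*F(6) = ((20 - 304)/((0 + 6*(-5)) + 1/(-21)))²*(2 + 2*6) = (-284/((0 - 30) - 1/21))²*(2 + 12) = (-284/(-30 - 1/21))²*14 = (-284/(-631/21))²*14 = (-284*(-21/631))²*14 = (5964/631)²*14 = (35569296/398161)*14 = 497970144/398161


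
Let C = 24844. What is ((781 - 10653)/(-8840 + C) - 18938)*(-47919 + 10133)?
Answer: 2863173919116/4001 ≈ 7.1561e+8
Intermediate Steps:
((781 - 10653)/(-8840 + C) - 18938)*(-47919 + 10133) = ((781 - 10653)/(-8840 + 24844) - 18938)*(-47919 + 10133) = (-9872/16004 - 18938)*(-37786) = (-9872*1/16004 - 18938)*(-37786) = (-2468/4001 - 18938)*(-37786) = -75773406/4001*(-37786) = 2863173919116/4001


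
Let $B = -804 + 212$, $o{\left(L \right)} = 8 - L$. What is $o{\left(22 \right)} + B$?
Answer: $-606$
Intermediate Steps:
$B = -592$
$o{\left(22 \right)} + B = \left(8 - 22\right) - 592 = -14 - 592 = -606$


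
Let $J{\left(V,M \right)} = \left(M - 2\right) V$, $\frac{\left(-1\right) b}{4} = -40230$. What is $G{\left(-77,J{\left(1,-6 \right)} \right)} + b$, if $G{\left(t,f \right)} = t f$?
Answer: $161536$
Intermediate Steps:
$b = 160920$ ($b = \left(-4\right) \left(-40230\right) = 160920$)
$J{\left(V,M \right)} = V \left(-2 + M\right)$ ($J{\left(V,M \right)} = \left(-2 + M\right) V = V \left(-2 + M\right)$)
$G{\left(t,f \right)} = f t$
$G{\left(-77,J{\left(1,-6 \right)} \right)} + b = 1 \left(-2 - 6\right) \left(-77\right) + 160920 = 1 \left(-8\right) \left(-77\right) + 160920 = \left(-8\right) \left(-77\right) + 160920 = 616 + 160920 = 161536$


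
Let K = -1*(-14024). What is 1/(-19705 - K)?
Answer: -1/33729 ≈ -2.9648e-5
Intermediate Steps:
K = 14024
1/(-19705 - K) = 1/(-19705 - 1*14024) = 1/(-19705 - 14024) = 1/(-33729) = -1/33729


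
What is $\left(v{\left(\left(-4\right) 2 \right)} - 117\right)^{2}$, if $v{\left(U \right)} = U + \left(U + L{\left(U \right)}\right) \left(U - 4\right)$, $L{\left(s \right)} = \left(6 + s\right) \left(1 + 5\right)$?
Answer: $13225$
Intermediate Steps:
$L{\left(s \right)} = 36 + 6 s$ ($L{\left(s \right)} = \left(6 + s\right) 6 = 36 + 6 s$)
$v{\left(U \right)} = U + \left(-4 + U\right) \left(36 + 7 U\right)$ ($v{\left(U \right)} = U + \left(U + \left(36 + 6 U\right)\right) \left(U - 4\right) = U + \left(36 + 7 U\right) \left(-4 + U\right) = U + \left(-4 + U\right) \left(36 + 7 U\right)$)
$\left(v{\left(\left(-4\right) 2 \right)} - 117\right)^{2} = \left(\left(-144 + 7 \left(\left(-4\right) 2\right)^{2} + 9 \left(\left(-4\right) 2\right)\right) - 117\right)^{2} = \left(\left(-144 + 7 \left(-8\right)^{2} + 9 \left(-8\right)\right) - 117\right)^{2} = \left(\left(-144 + 7 \cdot 64 - 72\right) - 117\right)^{2} = \left(\left(-144 + 448 - 72\right) - 117\right)^{2} = \left(232 - 117\right)^{2} = 115^{2} = 13225$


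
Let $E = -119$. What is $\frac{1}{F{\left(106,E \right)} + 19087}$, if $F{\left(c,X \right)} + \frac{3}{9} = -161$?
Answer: $\frac{3}{56777} \approx 5.2838 \cdot 10^{-5}$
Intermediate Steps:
$F{\left(c,X \right)} = - \frac{484}{3}$ ($F{\left(c,X \right)} = - \frac{1}{3} - 161 = - \frac{484}{3}$)
$\frac{1}{F{\left(106,E \right)} + 19087} = \frac{1}{- \frac{484}{3} + 19087} = \frac{1}{\frac{56777}{3}} = \frac{3}{56777}$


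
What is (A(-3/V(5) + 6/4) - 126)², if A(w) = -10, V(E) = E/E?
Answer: 18496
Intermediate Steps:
V(E) = 1
(A(-3/V(5) + 6/4) - 126)² = (-10 - 126)² = (-136)² = 18496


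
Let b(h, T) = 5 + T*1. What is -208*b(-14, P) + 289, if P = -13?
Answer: 1953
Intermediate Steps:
b(h, T) = 5 + T
-208*b(-14, P) + 289 = -208*(5 - 13) + 289 = -208*(-8) + 289 = 1664 + 289 = 1953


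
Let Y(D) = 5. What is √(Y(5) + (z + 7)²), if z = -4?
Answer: √14 ≈ 3.7417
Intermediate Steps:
√(Y(5) + (z + 7)²) = √(5 + (-4 + 7)²) = √(5 + 3²) = √(5 + 9) = √14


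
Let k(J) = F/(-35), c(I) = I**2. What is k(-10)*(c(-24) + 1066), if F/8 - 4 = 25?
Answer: -380944/35 ≈ -10884.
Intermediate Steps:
F = 232 (F = 32 + 8*25 = 32 + 200 = 232)
k(J) = -232/35 (k(J) = 232/(-35) = 232*(-1/35) = -232/35)
k(-10)*(c(-24) + 1066) = -232*((-24)**2 + 1066)/35 = -232*(576 + 1066)/35 = -232/35*1642 = -380944/35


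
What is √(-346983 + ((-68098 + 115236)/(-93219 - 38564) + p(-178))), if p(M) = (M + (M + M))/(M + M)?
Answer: I*√24103801323307630/263566 ≈ 589.05*I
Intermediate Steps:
p(M) = 3/2 (p(M) = (M + 2*M)/((2*M)) = (3*M)*(1/(2*M)) = 3/2)
√(-346983 + ((-68098 + 115236)/(-93219 - 38564) + p(-178))) = √(-346983 + ((-68098 + 115236)/(-93219 - 38564) + 3/2)) = √(-346983 + (47138/(-131783) + 3/2)) = √(-346983 + (47138*(-1/131783) + 3/2)) = √(-346983 + (-47138/131783 + 3/2)) = √(-346983 + 301073/263566) = √(-91452620305/263566) = I*√24103801323307630/263566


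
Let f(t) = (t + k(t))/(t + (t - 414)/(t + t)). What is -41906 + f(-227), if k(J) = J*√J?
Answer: -4291783744/102417 + 103058*I*√227/102417 ≈ -41905.0 + 15.161*I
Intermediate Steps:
k(J) = J^(3/2)
f(t) = (t + t^(3/2))/(t + (-414 + t)/(2*t)) (f(t) = (t + t^(3/2))/(t + (t - 414)/(t + t)) = (t + t^(3/2))/(t + (-414 + t)/((2*t))) = (t + t^(3/2))/(t + (-414 + t)*(1/(2*t))) = (t + t^(3/2))/(t + (-414 + t)/(2*t)))
-41906 + f(-227) = -41906 + 2*(-227)*(-227 + (-227)^(3/2))/(-414 - 227 + 2*(-227)²) = -41906 + 2*(-227)*(-227 - 227*I*√227)/(-414 - 227 + 2*51529) = -41906 + 2*(-227)*(-227 - 227*I*√227)/(-414 - 227 + 103058) = -41906 + 2*(-227)*(-227 - 227*I*√227)/102417 = -41906 + 2*(-227)*(1/102417)*(-227 - 227*I*√227) = -41906 + (103058/102417 + 103058*I*√227/102417) = -4291783744/102417 + 103058*I*√227/102417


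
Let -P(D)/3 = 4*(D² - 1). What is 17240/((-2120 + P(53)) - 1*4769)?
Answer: -3448/8117 ≈ -0.42479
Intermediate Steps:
P(D) = 12 - 12*D² (P(D) = -12*(D² - 1) = -12*(-1 + D²) = -3*(-4 + 4*D²) = 12 - 12*D²)
17240/((-2120 + P(53)) - 1*4769) = 17240/((-2120 + (12 - 12*53²)) - 1*4769) = 17240/((-2120 + (12 - 12*2809)) - 4769) = 17240/((-2120 + (12 - 33708)) - 4769) = 17240/((-2120 - 33696) - 4769) = 17240/(-35816 - 4769) = 17240/(-40585) = 17240*(-1/40585) = -3448/8117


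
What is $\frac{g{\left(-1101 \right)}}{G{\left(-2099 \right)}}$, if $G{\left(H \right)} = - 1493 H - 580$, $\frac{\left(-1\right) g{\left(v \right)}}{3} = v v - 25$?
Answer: $- \frac{1212176}{1044409} \approx -1.1606$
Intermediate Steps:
$g{\left(v \right)} = 75 - 3 v^{2}$ ($g{\left(v \right)} = - 3 \left(v v - 25\right) = - 3 \left(v^{2} - 25\right) = - 3 \left(-25 + v^{2}\right) = 75 - 3 v^{2}$)
$G{\left(H \right)} = -580 - 1493 H$
$\frac{g{\left(-1101 \right)}}{G{\left(-2099 \right)}} = \frac{75 - 3 \left(-1101\right)^{2}}{-580 - -3133807} = \frac{75 - 3636603}{-580 + 3133807} = \frac{75 - 3636603}{3133227} = \left(-3636528\right) \frac{1}{3133227} = - \frac{1212176}{1044409}$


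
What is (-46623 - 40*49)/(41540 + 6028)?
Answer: -48583/47568 ≈ -1.0213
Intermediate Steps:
(-46623 - 40*49)/(41540 + 6028) = (-46623 - 1960)/47568 = -48583*1/47568 = -48583/47568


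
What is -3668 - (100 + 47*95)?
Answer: -8233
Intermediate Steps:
-3668 - (100 + 47*95) = -3668 - (100 + 4465) = -3668 - 1*4565 = -3668 - 4565 = -8233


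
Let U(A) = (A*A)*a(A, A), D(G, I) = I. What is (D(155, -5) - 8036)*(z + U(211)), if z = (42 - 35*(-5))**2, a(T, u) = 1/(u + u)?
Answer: -758981949/2 ≈ -3.7949e+8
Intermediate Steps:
a(T, u) = 1/(2*u)
z = 47089 (z = (42 + 175)**2 = 217**2 = 47089)
U(A) = A/2 (U(A) = (A*A)*(1/(2*A)) = A**2*(1/(2*A)) = A/2)
(D(155, -5) - 8036)*(z + U(211)) = (-5 - 8036)*(47089 + (1/2)*211) = -8041*(47089 + 211/2) = -8041*94389/2 = -758981949/2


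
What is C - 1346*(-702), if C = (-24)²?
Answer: 945468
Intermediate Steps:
C = 576
C - 1346*(-702) = 576 - 1346*(-702) = 576 + 944892 = 945468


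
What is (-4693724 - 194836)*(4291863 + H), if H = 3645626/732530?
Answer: -1536925157193765696/73253 ≈ -2.0981e+13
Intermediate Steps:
H = 1822813/366265 (H = 3645626*(1/732530) = 1822813/366265 ≈ 4.9768)
(-4693724 - 194836)*(4291863 + H) = (-4693724 - 194836)*(4291863 + 1822813/366265) = -4888560*1571961024508/366265 = -1536925157193765696/73253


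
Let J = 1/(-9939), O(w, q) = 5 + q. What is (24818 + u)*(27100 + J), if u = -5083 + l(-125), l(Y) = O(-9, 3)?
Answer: 1772571942319/3313 ≈ 5.3504e+8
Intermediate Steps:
l(Y) = 8 (l(Y) = 5 + 3 = 8)
u = -5075 (u = -5083 + 8 = -5075)
J = -1/9939 ≈ -0.00010061
(24818 + u)*(27100 + J) = (24818 - 5075)*(27100 - 1/9939) = 19743*(269346899/9939) = 1772571942319/3313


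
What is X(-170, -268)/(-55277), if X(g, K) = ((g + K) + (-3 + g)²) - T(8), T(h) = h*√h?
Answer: -29491/55277 + 16*√2/55277 ≈ -0.53310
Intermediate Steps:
T(h) = h^(3/2)
X(g, K) = K + g + (-3 + g)² - 16*√2 (X(g, K) = ((g + K) + (-3 + g)²) - 8^(3/2) = ((K + g) + (-3 + g)²) - 16*√2 = (K + g + (-3 + g)²) - 16*√2 = K + g + (-3 + g)² - 16*√2)
X(-170, -268)/(-55277) = (-268 - 170 + (-3 - 170)² - 16*√2)/(-55277) = (-268 - 170 + (-173)² - 16*√2)*(-1/55277) = (-268 - 170 + 29929 - 16*√2)*(-1/55277) = (29491 - 16*√2)*(-1/55277) = -29491/55277 + 16*√2/55277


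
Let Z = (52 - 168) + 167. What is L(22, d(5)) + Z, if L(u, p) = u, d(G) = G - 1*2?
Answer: 73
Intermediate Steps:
d(G) = -2 + G (d(G) = G - 2 = -2 + G)
Z = 51 (Z = -116 + 167 = 51)
L(22, d(5)) + Z = 22 + 51 = 73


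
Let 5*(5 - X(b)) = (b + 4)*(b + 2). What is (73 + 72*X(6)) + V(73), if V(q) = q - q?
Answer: -719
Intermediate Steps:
X(b) = 5 - (2 + b)*(4 + b)/5 (X(b) = 5 - (b + 4)*(b + 2)/5 = 5 - (4 + b)*(2 + b)/5 = 5 - (2 + b)*(4 + b)/5)
V(q) = 0
(73 + 72*X(6)) + V(73) = (73 + 72*(17/5 - 6/5*6 - ⅕*6²)) + 0 = (73 + 72*(17/5 - 36/5 - ⅕*36)) + 0 = (73 + 72*(17/5 - 36/5 - 36/5)) + 0 = (73 + 72*(-11)) + 0 = (73 - 792) + 0 = -719 + 0 = -719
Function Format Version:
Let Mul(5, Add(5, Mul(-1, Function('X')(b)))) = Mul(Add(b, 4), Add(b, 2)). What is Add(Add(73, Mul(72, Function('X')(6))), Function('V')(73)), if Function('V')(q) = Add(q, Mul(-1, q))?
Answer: -719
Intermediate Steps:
Function('X')(b) = Add(5, Mul(Rational(-1, 5), Add(2, b), Add(4, b))) (Function('X')(b) = Add(5, Mul(Rational(-1, 5), Mul(Add(b, 4), Add(b, 2)))) = Add(5, Mul(Rational(-1, 5), Mul(Add(4, b), Add(2, b)))) = Add(5, Mul(Rational(-1, 5), Mul(Add(2, b), Add(4, b)))) = Add(5, Mul(Rational(-1, 5), Add(2, b), Add(4, b))))
Function('V')(q) = 0
Add(Add(73, Mul(72, Function('X')(6))), Function('V')(73)) = Add(Add(73, Mul(72, Add(Rational(17, 5), Mul(Rational(-6, 5), 6), Mul(Rational(-1, 5), Pow(6, 2))))), 0) = Add(Add(73, Mul(72, Add(Rational(17, 5), Rational(-36, 5), Mul(Rational(-1, 5), 36)))), 0) = Add(Add(73, Mul(72, Add(Rational(17, 5), Rational(-36, 5), Rational(-36, 5)))), 0) = Add(Add(73, Mul(72, -11)), 0) = Add(Add(73, -792), 0) = Add(-719, 0) = -719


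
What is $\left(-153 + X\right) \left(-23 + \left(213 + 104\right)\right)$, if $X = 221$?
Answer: $19992$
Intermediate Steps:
$\left(-153 + X\right) \left(-23 + \left(213 + 104\right)\right) = \left(-153 + 221\right) \left(-23 + \left(213 + 104\right)\right) = 68 \left(-23 + 317\right) = 68 \cdot 294 = 19992$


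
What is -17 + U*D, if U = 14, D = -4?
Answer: -73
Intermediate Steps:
-17 + U*D = -17 + 14*(-4) = -17 - 56 = -73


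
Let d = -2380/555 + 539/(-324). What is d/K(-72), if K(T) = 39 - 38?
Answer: -71351/11988 ≈ -5.9519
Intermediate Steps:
K(T) = 1
d = -71351/11988 (d = -2380*1/555 + 539*(-1/324) = -476/111 - 539/324 = -71351/11988 ≈ -5.9519)
d/K(-72) = -71351/11988/1 = -71351/11988*1 = -71351/11988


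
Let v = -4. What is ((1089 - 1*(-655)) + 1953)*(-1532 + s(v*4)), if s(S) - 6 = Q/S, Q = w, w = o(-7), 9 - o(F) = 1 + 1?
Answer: -90291831/16 ≈ -5.6432e+6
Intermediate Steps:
o(F) = 7 (o(F) = 9 - (1 + 1) = 9 - 1*2 = 9 - 2 = 7)
w = 7
Q = 7
s(S) = 6 + 7/S
((1089 - 1*(-655)) + 1953)*(-1532 + s(v*4)) = ((1089 - 1*(-655)) + 1953)*(-1532 + (6 + 7/((-4*4)))) = ((1089 + 655) + 1953)*(-1532 + (6 + 7/(-16))) = (1744 + 1953)*(-1532 + (6 + 7*(-1/16))) = 3697*(-1532 + (6 - 7/16)) = 3697*(-1532 + 89/16) = 3697*(-24423/16) = -90291831/16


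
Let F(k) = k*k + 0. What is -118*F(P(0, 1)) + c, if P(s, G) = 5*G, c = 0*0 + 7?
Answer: -2943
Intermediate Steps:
c = 7 (c = 0 + 7 = 7)
F(k) = k**2 (F(k) = k**2 + 0 = k**2)
-118*F(P(0, 1)) + c = -118*(5*1)**2 + 7 = -118*5**2 + 7 = -118*25 + 7 = -2950 + 7 = -2943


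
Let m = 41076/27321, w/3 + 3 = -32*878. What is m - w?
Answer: 109672353/1301 ≈ 84299.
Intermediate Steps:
w = -84297 (w = -9 + 3*(-32*878) = -9 + 3*(-28096) = -9 - 84288 = -84297)
m = 1956/1301 (m = 41076*(1/27321) = 1956/1301 ≈ 1.5035)
m - w = 1956/1301 - 1*(-84297) = 1956/1301 + 84297 = 109672353/1301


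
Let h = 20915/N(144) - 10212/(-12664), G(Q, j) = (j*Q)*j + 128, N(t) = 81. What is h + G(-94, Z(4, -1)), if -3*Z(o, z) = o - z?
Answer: 32287871/256446 ≈ 125.91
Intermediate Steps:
Z(o, z) = -o/3 + z/3 (Z(o, z) = -(o - z)/3 = -o/3 + z/3)
G(Q, j) = 128 + Q*j**2 (G(Q, j) = (Q*j)*j + 128 = Q*j**2 + 128 = 128 + Q*j**2)
h = 66423683/256446 (h = 20915/81 - 10212/(-12664) = 20915*(1/81) - 10212*(-1/12664) = 20915/81 + 2553/3166 = 66423683/256446 ≈ 259.02)
h + G(-94, Z(4, -1)) = 66423683/256446 + (128 - 94*(-1/3*4 + (1/3)*(-1))**2) = 66423683/256446 + (128 - 94*(-4/3 - 1/3)**2) = 66423683/256446 + (128 - 94*(-5/3)**2) = 66423683/256446 + (128 - 94*25/9) = 66423683/256446 + (128 - 2350/9) = 66423683/256446 - 1198/9 = 32287871/256446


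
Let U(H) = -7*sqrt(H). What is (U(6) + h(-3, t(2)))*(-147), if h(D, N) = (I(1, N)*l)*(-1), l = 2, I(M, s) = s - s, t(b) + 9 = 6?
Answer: 1029*sqrt(6) ≈ 2520.5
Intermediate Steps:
t(b) = -3 (t(b) = -9 + 6 = -3)
I(M, s) = 0
h(D, N) = 0 (h(D, N) = (0*2)*(-1) = 0*(-1) = 0)
(U(6) + h(-3, t(2)))*(-147) = (-7*sqrt(6) + 0)*(-147) = -7*sqrt(6)*(-147) = 1029*sqrt(6)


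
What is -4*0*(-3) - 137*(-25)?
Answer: 3425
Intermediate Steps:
-4*0*(-3) - 137*(-25) = 0*(-3) + 3425 = 0 + 3425 = 3425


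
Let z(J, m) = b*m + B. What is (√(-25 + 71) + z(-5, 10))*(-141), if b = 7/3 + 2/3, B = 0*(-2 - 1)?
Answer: -4230 - 141*√46 ≈ -5186.3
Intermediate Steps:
B = 0 (B = 0*(-3) = 0)
b = 3 (b = 7*(⅓) + 2*(⅓) = 7/3 + ⅔ = 3)
z(J, m) = 3*m (z(J, m) = 3*m + 0 = 3*m)
(√(-25 + 71) + z(-5, 10))*(-141) = (√(-25 + 71) + 3*10)*(-141) = (√46 + 30)*(-141) = (30 + √46)*(-141) = -4230 - 141*√46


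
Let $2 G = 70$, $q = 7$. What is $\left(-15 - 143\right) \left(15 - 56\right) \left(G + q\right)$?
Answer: $272076$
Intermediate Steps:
$G = 35$ ($G = \frac{1}{2} \cdot 70 = 35$)
$\left(-15 - 143\right) \left(15 - 56\right) \left(G + q\right) = \left(-15 - 143\right) \left(15 - 56\right) \left(35 + 7\right) = - 158 \left(\left(-41\right) 42\right) = \left(-158\right) \left(-1722\right) = 272076$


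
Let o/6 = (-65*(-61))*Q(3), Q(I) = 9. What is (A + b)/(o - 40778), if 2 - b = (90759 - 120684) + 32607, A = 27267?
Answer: 24587/173332 ≈ 0.14185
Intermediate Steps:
b = -2680 (b = 2 - ((90759 - 120684) + 32607) = 2 - (-29925 + 32607) = 2 - 1*2682 = 2 - 2682 = -2680)
o = 214110 (o = 6*(-65*(-61)*9) = 6*(3965*9) = 6*35685 = 214110)
(A + b)/(o - 40778) = (27267 - 2680)/(214110 - 40778) = 24587/173332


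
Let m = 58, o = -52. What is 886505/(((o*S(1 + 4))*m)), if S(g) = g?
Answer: -177301/3016 ≈ -58.787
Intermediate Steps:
886505/(((o*S(1 + 4))*m)) = 886505/((-52*(1 + 4)*58)) = 886505/((-52*5*58)) = 886505/((-260*58)) = 886505/(-15080) = 886505*(-1/15080) = -177301/3016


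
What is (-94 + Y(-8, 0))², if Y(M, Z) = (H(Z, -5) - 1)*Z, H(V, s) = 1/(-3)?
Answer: 8836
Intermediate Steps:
H(V, s) = -⅓
Y(M, Z) = -4*Z/3 (Y(M, Z) = (-⅓ - 1)*Z = -4*Z/3)
(-94 + Y(-8, 0))² = (-94 - 4/3*0)² = (-94 + 0)² = (-94)² = 8836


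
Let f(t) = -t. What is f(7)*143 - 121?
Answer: -1122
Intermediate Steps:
f(7)*143 - 121 = -1*7*143 - 121 = -7*143 - 121 = -1001 - 121 = -1122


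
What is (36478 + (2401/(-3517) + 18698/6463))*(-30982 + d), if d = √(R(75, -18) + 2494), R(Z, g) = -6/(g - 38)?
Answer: -25690544455873262/22730371 + 829208716541*√488845/318225194 ≈ -1.1284e+9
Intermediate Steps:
R(Z, g) = -6/(-38 + g)
d = √488845/14 (d = √(-6/(-38 - 18) + 2494) = √(-6/(-56) + 2494) = √(-6*(-1/56) + 2494) = √(3/28 + 2494) = √(69835/28) = √488845/14 ≈ 49.941)
(36478 + (2401/(-3517) + 18698/6463))*(-30982 + d) = (36478 + (2401/(-3517) + 18698/6463))*(-30982 + √488845/14) = (36478 + (2401*(-1/3517) + 18698*(1/6463)))*(-30982 + √488845/14) = (36478 + (-2401/3517 + 18698/6463))*(-30982 + √488845/14) = (36478 + 50243203/22730371)*(-30982 + √488845/14) = 829208716541*(-30982 + √488845/14)/22730371 = -25690544455873262/22730371 + 829208716541*√488845/318225194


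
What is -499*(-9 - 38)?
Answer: 23453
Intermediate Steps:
-499*(-9 - 38) = -499*(-47) = 23453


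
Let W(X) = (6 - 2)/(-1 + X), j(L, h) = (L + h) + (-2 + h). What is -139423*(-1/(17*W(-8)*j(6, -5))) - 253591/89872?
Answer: 4694522899/1527824 ≈ 3072.7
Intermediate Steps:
j(L, h) = -2 + L + 2*h
W(X) = 4/(-1 + X)
-139423*(-1/(17*W(-8)*j(6, -5))) - 253591/89872 = -139423*9/(68*(-2 + 6 + 2*(-5))) - 253591/89872 = -139423*9/(68*(-2 + 6 - 10)) - 253591*1/89872 = -139423/(((4*(-1/9))*(-17))*(-6)) - 253591/89872 = -139423/(-4/9*(-17)*(-6)) - 253591/89872 = -139423/((68/9)*(-6)) - 253591/89872 = -139423/(-136/3) - 253591/89872 = -139423*(-3/136) - 253591/89872 = 418269/136 - 253591/89872 = 4694522899/1527824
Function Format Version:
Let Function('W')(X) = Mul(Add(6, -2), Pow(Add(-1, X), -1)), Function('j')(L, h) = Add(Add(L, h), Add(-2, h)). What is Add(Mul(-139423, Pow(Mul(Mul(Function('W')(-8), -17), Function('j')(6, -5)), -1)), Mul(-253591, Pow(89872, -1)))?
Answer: Rational(4694522899, 1527824) ≈ 3072.7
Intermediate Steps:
Function('j')(L, h) = Add(-2, L, Mul(2, h))
Function('W')(X) = Mul(4, Pow(Add(-1, X), -1))
Add(Mul(-139423, Pow(Mul(Mul(Function('W')(-8), -17), Function('j')(6, -5)), -1)), Mul(-253591, Pow(89872, -1))) = Add(Mul(-139423, Pow(Mul(Mul(Mul(4, Pow(Add(-1, -8), -1)), -17), Add(-2, 6, Mul(2, -5))), -1)), Mul(-253591, Pow(89872, -1))) = Add(Mul(-139423, Pow(Mul(Mul(Mul(4, Pow(-9, -1)), -17), Add(-2, 6, -10)), -1)), Mul(-253591, Rational(1, 89872))) = Add(Mul(-139423, Pow(Mul(Mul(Mul(4, Rational(-1, 9)), -17), -6), -1)), Rational(-253591, 89872)) = Add(Mul(-139423, Pow(Mul(Mul(Rational(-4, 9), -17), -6), -1)), Rational(-253591, 89872)) = Add(Mul(-139423, Pow(Mul(Rational(68, 9), -6), -1)), Rational(-253591, 89872)) = Add(Mul(-139423, Pow(Rational(-136, 3), -1)), Rational(-253591, 89872)) = Add(Mul(-139423, Rational(-3, 136)), Rational(-253591, 89872)) = Add(Rational(418269, 136), Rational(-253591, 89872)) = Rational(4694522899, 1527824)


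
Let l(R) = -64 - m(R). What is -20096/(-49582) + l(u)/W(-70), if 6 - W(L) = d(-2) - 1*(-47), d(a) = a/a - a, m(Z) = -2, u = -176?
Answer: 989577/545402 ≈ 1.8144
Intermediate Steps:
l(R) = -62 (l(R) = -64 - 1*(-2) = -64 + 2 = -62)
d(a) = 1 - a
W(L) = -44 (W(L) = 6 - ((1 - 1*(-2)) - 1*(-47)) = 6 - ((1 + 2) + 47) = 6 - (3 + 47) = 6 - 1*50 = 6 - 50 = -44)
-20096/(-49582) + l(u)/W(-70) = -20096/(-49582) - 62/(-44) = -20096*(-1/49582) - 62*(-1/44) = 10048/24791 + 31/22 = 989577/545402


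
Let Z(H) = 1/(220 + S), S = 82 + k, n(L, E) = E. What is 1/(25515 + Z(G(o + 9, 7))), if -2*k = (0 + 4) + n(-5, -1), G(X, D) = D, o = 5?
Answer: 601/15334517 ≈ 3.9193e-5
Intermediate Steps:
k = -3/2 (k = -((0 + 4) - 1)/2 = -(4 - 1)/2 = -½*3 = -3/2 ≈ -1.5000)
S = 161/2 (S = 82 - 3/2 = 161/2 ≈ 80.500)
Z(H) = 2/601 (Z(H) = 1/(220 + 161/2) = 1/(601/2) = 2/601)
1/(25515 + Z(G(o + 9, 7))) = 1/(25515 + 2/601) = 1/(15334517/601) = 601/15334517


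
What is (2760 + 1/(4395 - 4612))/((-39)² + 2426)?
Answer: 598919/856499 ≈ 0.69926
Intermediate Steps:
(2760 + 1/(4395 - 4612))/((-39)² + 2426) = (2760 + 1/(-217))/(1521 + 2426) = (2760 - 1/217)/3947 = (598919/217)*(1/3947) = 598919/856499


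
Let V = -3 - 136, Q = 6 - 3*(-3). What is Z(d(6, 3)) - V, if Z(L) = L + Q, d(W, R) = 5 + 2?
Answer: 161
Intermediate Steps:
d(W, R) = 7
Q = 15 (Q = 6 + 9 = 15)
V = -139
Z(L) = 15 + L (Z(L) = L + 15 = 15 + L)
Z(d(6, 3)) - V = (15 + 7) - 1*(-139) = 22 + 139 = 161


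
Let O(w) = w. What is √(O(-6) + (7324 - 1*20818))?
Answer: 30*I*√15 ≈ 116.19*I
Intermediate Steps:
√(O(-6) + (7324 - 1*20818)) = √(-6 + (7324 - 1*20818)) = √(-6 + (7324 - 20818)) = √(-6 - 13494) = √(-13500) = 30*I*√15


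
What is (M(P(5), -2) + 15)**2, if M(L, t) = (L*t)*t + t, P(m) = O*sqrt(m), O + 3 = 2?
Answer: 249 - 104*sqrt(5) ≈ 16.449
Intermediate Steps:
O = -1 (O = -3 + 2 = -1)
P(m) = -sqrt(m)
M(L, t) = t + L*t**2 (M(L, t) = L*t**2 + t = t + L*t**2)
(M(P(5), -2) + 15)**2 = (-2*(1 - sqrt(5)*(-2)) + 15)**2 = (-2*(1 + 2*sqrt(5)) + 15)**2 = ((-2 - 4*sqrt(5)) + 15)**2 = (13 - 4*sqrt(5))**2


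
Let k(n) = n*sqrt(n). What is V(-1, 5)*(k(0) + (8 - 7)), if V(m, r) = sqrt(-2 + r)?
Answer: sqrt(3) ≈ 1.7320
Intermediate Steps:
k(n) = n**(3/2)
V(-1, 5)*(k(0) + (8 - 7)) = sqrt(-2 + 5)*(0**(3/2) + (8 - 7)) = sqrt(3)*(0 + 1) = sqrt(3)*1 = sqrt(3)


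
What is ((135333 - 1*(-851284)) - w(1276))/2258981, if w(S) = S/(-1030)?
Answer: 508108393/1163375215 ≈ 0.43675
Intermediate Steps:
w(S) = -S/1030 (w(S) = S*(-1/1030) = -S/1030)
((135333 - 1*(-851284)) - w(1276))/2258981 = ((135333 - 1*(-851284)) - (-1)*1276/1030)/2258981 = ((135333 + 851284) - 1*(-638/515))*(1/2258981) = (986617 + 638/515)*(1/2258981) = (508108393/515)*(1/2258981) = 508108393/1163375215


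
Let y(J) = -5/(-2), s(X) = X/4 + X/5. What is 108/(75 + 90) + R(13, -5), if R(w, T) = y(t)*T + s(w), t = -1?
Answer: -1319/220 ≈ -5.9955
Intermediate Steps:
s(X) = 9*X/20 (s(X) = X*(¼) + X*(⅕) = X/4 + X/5 = 9*X/20)
y(J) = 5/2 (y(J) = -5*(-½) = 5/2)
R(w, T) = 5*T/2 + 9*w/20
108/(75 + 90) + R(13, -5) = 108/(75 + 90) + ((5/2)*(-5) + (9/20)*13) = 108/165 + (-25/2 + 117/20) = 108*(1/165) - 133/20 = 36/55 - 133/20 = -1319/220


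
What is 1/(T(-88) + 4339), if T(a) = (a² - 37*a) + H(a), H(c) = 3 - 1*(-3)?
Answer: 1/15345 ≈ 6.5168e-5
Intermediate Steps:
H(c) = 6 (H(c) = 3 + 3 = 6)
T(a) = 6 + a² - 37*a (T(a) = (a² - 37*a) + 6 = 6 + a² - 37*a)
1/(T(-88) + 4339) = 1/((6 + (-88)² - 37*(-88)) + 4339) = 1/((6 + 7744 + 3256) + 4339) = 1/(11006 + 4339) = 1/15345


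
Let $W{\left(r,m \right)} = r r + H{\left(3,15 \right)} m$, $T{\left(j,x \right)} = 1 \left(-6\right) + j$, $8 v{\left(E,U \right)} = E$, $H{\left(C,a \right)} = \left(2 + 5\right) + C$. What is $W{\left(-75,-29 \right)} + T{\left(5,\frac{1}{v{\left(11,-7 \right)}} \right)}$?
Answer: $5334$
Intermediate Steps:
$H{\left(C,a \right)} = 7 + C$
$v{\left(E,U \right)} = \frac{E}{8}$
$T{\left(j,x \right)} = -6 + j$
$W{\left(r,m \right)} = r^{2} + 10 m$ ($W{\left(r,m \right)} = r r + \left(7 + 3\right) m = r^{2} + 10 m$)
$W{\left(-75,-29 \right)} + T{\left(5,\frac{1}{v{\left(11,-7 \right)}} \right)} = \left(\left(-75\right)^{2} + 10 \left(-29\right)\right) + \left(-6 + 5\right) = \left(5625 - 290\right) - 1 = 5335 - 1 = 5334$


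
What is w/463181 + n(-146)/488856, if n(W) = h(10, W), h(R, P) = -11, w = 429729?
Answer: 210070505033/226428810936 ≈ 0.92776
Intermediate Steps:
n(W) = -11
w/463181 + n(-146)/488856 = 429729/463181 - 11/488856 = 210070505033/226428810936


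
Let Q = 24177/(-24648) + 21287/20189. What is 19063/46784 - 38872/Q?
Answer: -23204156651636613/43872023488 ≈ -5.2891e+5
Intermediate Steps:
Q = 937757/12759448 (Q = 24177*(-1/24648) + 21287*(1/20189) = -8059/8216 + 21287/20189 = 937757/12759448 ≈ 0.073495)
19063/46784 - 38872/Q = 19063/46784 - 38872/937757/12759448 = 19063*(1/46784) - 38872*12759448/937757 = 19063/46784 - 495985262656/937757 = -23204156651636613/43872023488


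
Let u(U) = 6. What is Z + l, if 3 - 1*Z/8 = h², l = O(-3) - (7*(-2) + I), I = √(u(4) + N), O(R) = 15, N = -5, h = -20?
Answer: -3148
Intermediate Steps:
I = 1 (I = √(6 - 5) = √1 = 1)
l = 28 (l = 15 - (7*(-2) + 1) = 15 - (-14 + 1) = 15 - 1*(-13) = 15 + 13 = 28)
Z = -3176 (Z = 24 - 8*(-20)² = 24 - 8*400 = 24 - 3200 = -3176)
Z + l = -3176 + 28 = -3148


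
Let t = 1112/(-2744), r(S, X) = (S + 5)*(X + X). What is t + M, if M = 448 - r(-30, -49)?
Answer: -686825/343 ≈ -2002.4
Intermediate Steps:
r(S, X) = 2*X*(5 + S) (r(S, X) = (5 + S)*(2*X) = 2*X*(5 + S))
M = -2002 (M = 448 - 2*(-49)*(5 - 30) = 448 - 2*(-49)*(-25) = 448 - 1*2450 = 448 - 2450 = -2002)
t = -139/343 (t = 1112*(-1/2744) = -139/343 ≈ -0.40525)
t + M = -139/343 - 2002 = -686825/343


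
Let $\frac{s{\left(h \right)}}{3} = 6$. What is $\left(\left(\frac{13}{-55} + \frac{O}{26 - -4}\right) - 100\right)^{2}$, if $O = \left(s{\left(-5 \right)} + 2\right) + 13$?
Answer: $\frac{4756761}{484} \approx 9828.0$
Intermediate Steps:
$s{\left(h \right)} = 18$ ($s{\left(h \right)} = 3 \cdot 6 = 18$)
$O = 33$ ($O = \left(18 + 2\right) + 13 = 20 + 13 = 33$)
$\left(\left(\frac{13}{-55} + \frac{O}{26 - -4}\right) - 100\right)^{2} = \left(\left(\frac{13}{-55} + \frac{33}{26 - -4}\right) - 100\right)^{2} = \left(\left(13 \left(- \frac{1}{55}\right) + \frac{33}{26 + 4}\right) - 100\right)^{2} = \left(\left(- \frac{13}{55} + \frac{33}{30}\right) - 100\right)^{2} = \left(\left(- \frac{13}{55} + 33 \cdot \frac{1}{30}\right) - 100\right)^{2} = \left(\left(- \frac{13}{55} + \frac{11}{10}\right) - 100\right)^{2} = \left(\frac{19}{22} - 100\right)^{2} = \left(- \frac{2181}{22}\right)^{2} = \frac{4756761}{484}$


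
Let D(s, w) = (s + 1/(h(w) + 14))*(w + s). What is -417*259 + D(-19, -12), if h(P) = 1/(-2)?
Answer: -2900240/27 ≈ -1.0742e+5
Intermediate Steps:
h(P) = -1/2
D(s, w) = (2/27 + s)*(s + w) (D(s, w) = (s + 1/(-1/2 + 14))*(w + s) = (s + 1/(27/2))*(s + w) = (s + 2/27)*(s + w) = (2/27 + s)*(s + w))
-417*259 + D(-19, -12) = -417*259 + ((-19)**2 + (2/27)*(-19) + (2/27)*(-12) - 19*(-12)) = -108003 + (361 - 38/27 - 8/9 + 228) = -108003 + 15841/27 = -2900240/27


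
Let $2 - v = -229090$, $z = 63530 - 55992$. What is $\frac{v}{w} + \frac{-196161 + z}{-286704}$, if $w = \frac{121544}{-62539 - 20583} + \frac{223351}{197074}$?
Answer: $- \frac{537970653903522937561}{772349100774768} \approx -6.9654 \cdot 10^{5}$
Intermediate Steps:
$w = - \frac{2693890217}{8190592514}$ ($w = \frac{121544}{-83122} + 223351 \cdot \frac{1}{197074} = 121544 \left(- \frac{1}{83122}\right) + \frac{223351}{197074} = - \frac{60772}{41561} + \frac{223351}{197074} = - \frac{2693890217}{8190592514} \approx -0.3289$)
$z = 7538$
$v = 229092$ ($v = 2 - -229090 = 2 + 229090 = 229092$)
$\frac{v}{w} + \frac{-196161 + z}{-286704} = \frac{229092}{- \frac{2693890217}{8190592514}} + \frac{-196161 + 7538}{-286704} = 229092 \left(- \frac{8190592514}{2693890217}\right) - - \frac{188623}{286704} = - \frac{1876399220217288}{2693890217} + \frac{188623}{286704} = - \frac{537970653903522937561}{772349100774768}$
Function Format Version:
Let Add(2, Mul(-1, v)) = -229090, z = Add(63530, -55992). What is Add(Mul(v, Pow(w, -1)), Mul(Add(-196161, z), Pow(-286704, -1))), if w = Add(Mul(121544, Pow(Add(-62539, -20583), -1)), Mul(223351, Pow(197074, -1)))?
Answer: Rational(-537970653903522937561, 772349100774768) ≈ -6.9654e+5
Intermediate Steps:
w = Rational(-2693890217, 8190592514) (w = Add(Mul(121544, Pow(-83122, -1)), Mul(223351, Rational(1, 197074))) = Add(Mul(121544, Rational(-1, 83122)), Rational(223351, 197074)) = Add(Rational(-60772, 41561), Rational(223351, 197074)) = Rational(-2693890217, 8190592514) ≈ -0.32890)
z = 7538
v = 229092 (v = Add(2, Mul(-1, -229090)) = Add(2, 229090) = 229092)
Add(Mul(v, Pow(w, -1)), Mul(Add(-196161, z), Pow(-286704, -1))) = Add(Mul(229092, Pow(Rational(-2693890217, 8190592514), -1)), Mul(Add(-196161, 7538), Pow(-286704, -1))) = Add(Mul(229092, Rational(-8190592514, 2693890217)), Mul(-188623, Rational(-1, 286704))) = Add(Rational(-1876399220217288, 2693890217), Rational(188623, 286704)) = Rational(-537970653903522937561, 772349100774768)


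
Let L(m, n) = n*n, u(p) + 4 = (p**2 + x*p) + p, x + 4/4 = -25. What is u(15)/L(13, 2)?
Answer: -77/2 ≈ -38.500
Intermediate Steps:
x = -26 (x = -1 - 25 = -26)
u(p) = -4 + p**2 - 25*p (u(p) = -4 + ((p**2 - 26*p) + p) = -4 + (p**2 - 25*p) = -4 + p**2 - 25*p)
L(m, n) = n**2
u(15)/L(13, 2) = (-4 + 15**2 - 25*15)/(2**2) = (-4 + 225 - 375)/4 = -154*1/4 = -77/2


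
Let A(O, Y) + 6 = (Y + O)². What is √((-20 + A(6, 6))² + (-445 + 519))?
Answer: √13998 ≈ 118.31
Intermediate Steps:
A(O, Y) = -6 + (O + Y)² (A(O, Y) = -6 + (Y + O)² = -6 + (O + Y)²)
√((-20 + A(6, 6))² + (-445 + 519)) = √((-20 + (-6 + (6 + 6)²))² + (-445 + 519)) = √((-20 + (-6 + 12²))² + 74) = √((-20 + (-6 + 144))² + 74) = √((-20 + 138)² + 74) = √(118² + 74) = √(13924 + 74) = √13998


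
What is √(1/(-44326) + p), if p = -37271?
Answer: 77*I*√12351129618/44326 ≈ 193.06*I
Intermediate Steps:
√(1/(-44326) + p) = √(1/(-44326) - 37271) = √(-1/44326 - 37271) = √(-1652074347/44326) = 77*I*√12351129618/44326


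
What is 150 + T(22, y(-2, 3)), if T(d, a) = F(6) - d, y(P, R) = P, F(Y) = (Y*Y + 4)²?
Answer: 1728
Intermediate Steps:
F(Y) = (4 + Y²)² (F(Y) = (Y² + 4)² = (4 + Y²)²)
T(d, a) = 1600 - d (T(d, a) = (4 + 6²)² - d = (4 + 36)² - d = 40² - d = 1600 - d)
150 + T(22, y(-2, 3)) = 150 + (1600 - 1*22) = 150 + (1600 - 22) = 150 + 1578 = 1728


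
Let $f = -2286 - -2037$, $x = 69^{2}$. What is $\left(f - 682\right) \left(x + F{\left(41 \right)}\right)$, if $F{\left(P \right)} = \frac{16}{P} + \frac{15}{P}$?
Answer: $- \frac{181760992}{41} \approx -4.4332 \cdot 10^{6}$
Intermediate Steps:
$F{\left(P \right)} = \frac{31}{P}$
$x = 4761$
$f = -249$ ($f = -2286 + 2037 = -249$)
$\left(f - 682\right) \left(x + F{\left(41 \right)}\right) = \left(-249 - 682\right) \left(4761 + \frac{31}{41}\right) = - 931 \left(4761 + 31 \cdot \frac{1}{41}\right) = - 931 \left(4761 + \frac{31}{41}\right) = \left(-931\right) \frac{195232}{41} = - \frac{181760992}{41}$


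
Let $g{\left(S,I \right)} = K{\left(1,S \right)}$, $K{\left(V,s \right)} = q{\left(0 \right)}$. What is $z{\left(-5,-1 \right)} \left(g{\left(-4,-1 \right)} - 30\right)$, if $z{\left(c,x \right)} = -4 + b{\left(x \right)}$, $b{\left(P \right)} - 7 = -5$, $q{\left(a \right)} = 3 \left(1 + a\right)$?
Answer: $54$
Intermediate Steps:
$q{\left(a \right)} = 3 + 3 a$
$b{\left(P \right)} = 2$ ($b{\left(P \right)} = 7 - 5 = 2$)
$K{\left(V,s \right)} = 3$ ($K{\left(V,s \right)} = 3 + 3 \cdot 0 = 3 + 0 = 3$)
$g{\left(S,I \right)} = 3$
$z{\left(c,x \right)} = -2$ ($z{\left(c,x \right)} = -4 + 2 = -2$)
$z{\left(-5,-1 \right)} \left(g{\left(-4,-1 \right)} - 30\right) = - 2 \left(3 - 30\right) = \left(-2\right) \left(-27\right) = 54$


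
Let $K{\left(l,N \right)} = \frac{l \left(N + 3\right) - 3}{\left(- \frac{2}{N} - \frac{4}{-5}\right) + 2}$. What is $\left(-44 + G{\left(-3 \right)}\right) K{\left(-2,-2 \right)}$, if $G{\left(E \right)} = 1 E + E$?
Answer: $\frac{1250}{19} \approx 65.789$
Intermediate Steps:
$G{\left(E \right)} = 2 E$ ($G{\left(E \right)} = E + E = 2 E$)
$K{\left(l,N \right)} = \frac{-3 + l \left(3 + N\right)}{\frac{14}{5} - \frac{2}{N}}$ ($K{\left(l,N \right)} = \frac{l \left(3 + N\right) - 3}{\left(- \frac{2}{N} - - \frac{4}{5}\right) + 2} = \frac{-3 + l \left(3 + N\right)}{\left(- \frac{2}{N} + \frac{4}{5}\right) + 2} = \frac{-3 + l \left(3 + N\right)}{\left(\frac{4}{5} - \frac{2}{N}\right) + 2} = \frac{-3 + l \left(3 + N\right)}{\frac{14}{5} - \frac{2}{N}}$)
$\left(-44 + G{\left(-3 \right)}\right) K{\left(-2,-2 \right)} = \left(-44 + 2 \left(-3\right)\right) \frac{5}{2} \left(-2\right) \frac{1}{-5 + 7 \left(-2\right)} \left(-3 + 3 \left(-2\right) - -4\right) = \left(-44 - 6\right) \frac{5}{2} \left(-2\right) \frac{1}{-5 - 14} \left(-3 - 6 + 4\right) = - 50 \cdot \frac{5}{2} \left(-2\right) \frac{1}{-19} \left(-5\right) = - 50 \cdot \frac{5}{2} \left(-2\right) \left(- \frac{1}{19}\right) \left(-5\right) = \left(-50\right) \left(- \frac{25}{19}\right) = \frac{1250}{19}$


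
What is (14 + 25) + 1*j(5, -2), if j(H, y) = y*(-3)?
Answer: 45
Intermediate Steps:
j(H, y) = -3*y
(14 + 25) + 1*j(5, -2) = (14 + 25) + 1*(-3*(-2)) = 39 + 1*6 = 39 + 6 = 45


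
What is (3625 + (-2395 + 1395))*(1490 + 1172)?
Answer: 6987750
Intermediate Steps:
(3625 + (-2395 + 1395))*(1490 + 1172) = (3625 - 1000)*2662 = 2625*2662 = 6987750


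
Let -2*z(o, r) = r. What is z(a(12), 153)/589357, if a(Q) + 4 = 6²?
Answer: -153/1178714 ≈ -0.00012980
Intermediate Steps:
a(Q) = 32 (a(Q) = -4 + 6² = -4 + 36 = 32)
z(o, r) = -r/2
z(a(12), 153)/589357 = -½*153/589357 = -153/2*1/589357 = -153/1178714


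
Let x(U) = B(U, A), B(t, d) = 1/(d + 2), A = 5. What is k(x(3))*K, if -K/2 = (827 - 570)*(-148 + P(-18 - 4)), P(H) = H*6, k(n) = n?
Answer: 20560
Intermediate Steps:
B(t, d) = 1/(2 + d)
x(U) = ⅐ (x(U) = 1/(2 + 5) = 1/7 = ⅐)
P(H) = 6*H
K = 143920 (K = -2*(827 - 570)*(-148 + 6*(-18 - 4)) = -514*(-148 + 6*(-22)) = -514*(-148 - 132) = -514*(-280) = -2*(-71960) = 143920)
k(x(3))*K = (⅐)*143920 = 20560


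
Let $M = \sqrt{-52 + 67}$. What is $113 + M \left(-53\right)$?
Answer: $113 - 53 \sqrt{15} \approx -92.268$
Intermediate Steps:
$M = \sqrt{15} \approx 3.873$
$113 + M \left(-53\right) = 113 + \sqrt{15} \left(-53\right) = 113 - 53 \sqrt{15}$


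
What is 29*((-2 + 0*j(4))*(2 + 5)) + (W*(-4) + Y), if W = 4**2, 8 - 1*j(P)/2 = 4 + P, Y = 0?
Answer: -470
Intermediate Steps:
j(P) = 8 - 2*P (j(P) = 16 - 2*(4 + P) = 16 + (-8 - 2*P) = 8 - 2*P)
W = 16
29*((-2 + 0*j(4))*(2 + 5)) + (W*(-4) + Y) = 29*((-2 + 0*(8 - 2*4))*(2 + 5)) + (16*(-4) + 0) = 29*((-2 + 0*(8 - 8))*7) + (-64 + 0) = 29*((-2 + 0*0)*7) - 64 = 29*((-2 + 0)*7) - 64 = 29*(-2*7) - 64 = 29*(-14) - 64 = -406 - 64 = -470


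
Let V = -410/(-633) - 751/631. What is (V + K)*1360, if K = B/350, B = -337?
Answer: -28619989736/13979805 ≈ -2047.2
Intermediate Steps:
V = -216673/399423 (V = -410*(-1/633) - 751*1/631 = 410/633 - 751/631 = -216673/399423 ≈ -0.54247)
K = -337/350 ≈ -0.96286
(V + K)*1360 = (-216673/399423 - 337/350)*1360 = -210441101/139798050*1360 = -28619989736/13979805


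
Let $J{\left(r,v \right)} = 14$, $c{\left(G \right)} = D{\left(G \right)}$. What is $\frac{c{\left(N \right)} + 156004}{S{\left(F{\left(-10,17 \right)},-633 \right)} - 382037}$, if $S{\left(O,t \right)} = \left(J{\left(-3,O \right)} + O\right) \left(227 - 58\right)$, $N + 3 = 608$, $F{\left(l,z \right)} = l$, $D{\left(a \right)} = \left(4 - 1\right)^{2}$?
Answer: $- \frac{156013}{381361} \approx -0.4091$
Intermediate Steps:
$D{\left(a \right)} = 9$ ($D{\left(a \right)} = 3^{2} = 9$)
$N = 605$ ($N = -3 + 608 = 605$)
$c{\left(G \right)} = 9$
$S{\left(O,t \right)} = 2366 + 169 O$ ($S{\left(O,t \right)} = \left(14 + O\right) \left(227 - 58\right) = \left(14 + O\right) 169 = 2366 + 169 O$)
$\frac{c{\left(N \right)} + 156004}{S{\left(F{\left(-10,17 \right)},-633 \right)} - 382037} = \frac{9 + 156004}{\left(2366 + 169 \left(-10\right)\right) - 382037} = \frac{156013}{\left(2366 - 1690\right) - 382037} = \frac{156013}{676 - 382037} = \frac{156013}{-381361} = 156013 \left(- \frac{1}{381361}\right) = - \frac{156013}{381361}$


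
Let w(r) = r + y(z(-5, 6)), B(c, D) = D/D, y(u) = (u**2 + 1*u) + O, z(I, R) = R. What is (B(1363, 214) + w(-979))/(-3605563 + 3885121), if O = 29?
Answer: -907/279558 ≈ -0.0032444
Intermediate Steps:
y(u) = 29 + u + u**2 (y(u) = (u**2 + 1*u) + 29 = (u**2 + u) + 29 = (u + u**2) + 29 = 29 + u + u**2)
B(c, D) = 1
w(r) = 71 + r (w(r) = r + (29 + 6 + 6**2) = r + (29 + 6 + 36) = r + 71 = 71 + r)
(B(1363, 214) + w(-979))/(-3605563 + 3885121) = (1 + (71 - 979))/(-3605563 + 3885121) = (1 - 908)/279558 = -907*1/279558 = -907/279558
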